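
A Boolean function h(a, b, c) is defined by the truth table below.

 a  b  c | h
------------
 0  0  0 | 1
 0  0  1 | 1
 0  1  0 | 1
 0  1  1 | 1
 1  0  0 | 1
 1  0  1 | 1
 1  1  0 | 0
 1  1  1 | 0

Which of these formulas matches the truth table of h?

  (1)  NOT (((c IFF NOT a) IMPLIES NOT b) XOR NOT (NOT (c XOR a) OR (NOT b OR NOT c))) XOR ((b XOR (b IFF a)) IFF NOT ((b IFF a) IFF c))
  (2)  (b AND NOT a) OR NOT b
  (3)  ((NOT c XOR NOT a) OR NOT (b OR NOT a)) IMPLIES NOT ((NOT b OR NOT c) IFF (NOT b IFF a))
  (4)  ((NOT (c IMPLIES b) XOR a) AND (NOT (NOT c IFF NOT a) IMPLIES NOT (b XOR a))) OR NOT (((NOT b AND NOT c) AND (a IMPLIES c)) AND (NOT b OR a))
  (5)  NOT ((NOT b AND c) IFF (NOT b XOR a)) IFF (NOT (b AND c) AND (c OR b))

2

(1): at (0,0,1) it gives 0, but h = 1 — eliminated.
(3): at (1,0,0) it gives 0, but h = 1 — eliminated.
(4): at (0,0,0) it gives 0, but h = 1 — eliminated.
(5): at (0,0,0) it gives 0, but h = 1 — eliminated.
(2) is the remaining candidate, and it agrees with h on all 8 inputs.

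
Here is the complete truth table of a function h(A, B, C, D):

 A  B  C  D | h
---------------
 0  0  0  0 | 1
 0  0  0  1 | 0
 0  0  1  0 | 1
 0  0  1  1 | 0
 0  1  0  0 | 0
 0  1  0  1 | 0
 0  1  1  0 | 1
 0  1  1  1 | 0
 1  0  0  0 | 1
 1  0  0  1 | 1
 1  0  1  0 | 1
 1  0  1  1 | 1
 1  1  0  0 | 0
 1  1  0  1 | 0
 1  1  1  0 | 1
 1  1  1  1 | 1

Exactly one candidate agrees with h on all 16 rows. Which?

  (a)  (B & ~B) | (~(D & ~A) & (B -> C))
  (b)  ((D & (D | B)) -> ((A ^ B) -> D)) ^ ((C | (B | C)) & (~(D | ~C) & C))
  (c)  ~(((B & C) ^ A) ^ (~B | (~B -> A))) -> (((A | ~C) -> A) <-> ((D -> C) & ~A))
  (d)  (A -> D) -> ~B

(b) fails at (0,0,0,1): the formula yields 1, h is 0.
(c) fails at (0,0,0,1): the formula yields 1, h is 0.
(d) fails at (0,0,0,1): the formula yields 1, h is 0.
That leaves (a). Evaluating it on every row reproduces the table of h exactly.

a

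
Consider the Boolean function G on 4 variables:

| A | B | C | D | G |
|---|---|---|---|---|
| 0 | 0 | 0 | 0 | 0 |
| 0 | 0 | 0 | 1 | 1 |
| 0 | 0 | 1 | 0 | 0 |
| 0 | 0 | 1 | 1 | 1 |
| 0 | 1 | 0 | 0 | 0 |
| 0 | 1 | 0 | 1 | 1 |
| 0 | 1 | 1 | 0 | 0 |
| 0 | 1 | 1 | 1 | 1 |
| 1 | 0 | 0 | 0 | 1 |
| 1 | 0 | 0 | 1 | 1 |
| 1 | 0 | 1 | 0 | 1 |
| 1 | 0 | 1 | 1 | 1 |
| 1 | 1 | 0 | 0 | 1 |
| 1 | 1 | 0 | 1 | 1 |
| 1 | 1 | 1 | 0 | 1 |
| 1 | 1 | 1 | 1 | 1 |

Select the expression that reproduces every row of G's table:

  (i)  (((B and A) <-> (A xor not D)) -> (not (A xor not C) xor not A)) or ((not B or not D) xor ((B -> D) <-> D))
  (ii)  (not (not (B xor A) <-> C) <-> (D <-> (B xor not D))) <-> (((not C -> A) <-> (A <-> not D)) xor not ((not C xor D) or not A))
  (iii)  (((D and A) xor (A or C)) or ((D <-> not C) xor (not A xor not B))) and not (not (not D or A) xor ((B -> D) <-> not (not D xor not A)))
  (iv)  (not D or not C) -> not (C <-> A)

(i): at (0,0,0,0) it gives 1, but G = 0 — eliminated.
(iii): at (0,0,0,1) it gives 0, but G = 1 — eliminated.
(iv): at (0,0,0,1) it gives 0, but G = 1 — eliminated.
Only (ii) survives; checking it on all 16 rows confirms it matches G.

ii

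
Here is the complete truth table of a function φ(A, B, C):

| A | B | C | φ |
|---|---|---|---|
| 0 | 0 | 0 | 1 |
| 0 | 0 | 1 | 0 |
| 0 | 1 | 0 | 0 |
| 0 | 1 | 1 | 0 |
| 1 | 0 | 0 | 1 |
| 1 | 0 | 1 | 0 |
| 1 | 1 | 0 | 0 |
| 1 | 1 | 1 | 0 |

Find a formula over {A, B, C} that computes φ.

Collect the rows where φ=1 — (0,0,0), (1,0,0) — and write one minterm per row: ¬A·¬B·¬C, A·¬B·¬C. Their union (logical OR) reproduces the table exactly.

φ(A, B, C) = ((A' · B') · C') + ((A · B') · C')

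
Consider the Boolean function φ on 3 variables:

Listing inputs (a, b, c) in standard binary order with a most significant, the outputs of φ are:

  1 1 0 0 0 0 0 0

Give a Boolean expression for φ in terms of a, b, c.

φ(a, b, c) = ((NOT a AND NOT b) AND NOT c) OR ((NOT a AND NOT b) AND c)

The 1-rows are (0,0,0), (0,0,1). Each contributes one minterm — ¬a·¬b·¬c; ¬a·¬b·c — and their disjunction is a sum-of-products form of φ.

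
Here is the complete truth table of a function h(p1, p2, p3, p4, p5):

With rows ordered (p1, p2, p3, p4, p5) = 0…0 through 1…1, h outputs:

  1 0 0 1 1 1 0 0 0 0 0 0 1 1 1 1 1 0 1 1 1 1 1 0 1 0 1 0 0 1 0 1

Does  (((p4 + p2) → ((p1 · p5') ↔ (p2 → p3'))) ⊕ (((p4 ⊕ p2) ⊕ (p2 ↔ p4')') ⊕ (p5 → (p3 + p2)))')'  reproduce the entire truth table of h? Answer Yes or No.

Yes

Test each input against both h and the formula:
  p1=0, p2=0, p3=0, p4=0, p5=0: formula gives 1, h = 1 ✓
  p1=0, p2=0, p3=0, p4=0, p5=1: formula gives 0, h = 0 ✓
  p1=0, p2=0, p3=0, p4=1, p5=0: formula gives 0, h = 0 ✓
  p1=0, p2=0, p3=0, p4=1, p5=1: formula gives 1, h = 1 ✓
  … (the remaining 28 rows also agree.)
All 32 rows match — the expression computes h exactly.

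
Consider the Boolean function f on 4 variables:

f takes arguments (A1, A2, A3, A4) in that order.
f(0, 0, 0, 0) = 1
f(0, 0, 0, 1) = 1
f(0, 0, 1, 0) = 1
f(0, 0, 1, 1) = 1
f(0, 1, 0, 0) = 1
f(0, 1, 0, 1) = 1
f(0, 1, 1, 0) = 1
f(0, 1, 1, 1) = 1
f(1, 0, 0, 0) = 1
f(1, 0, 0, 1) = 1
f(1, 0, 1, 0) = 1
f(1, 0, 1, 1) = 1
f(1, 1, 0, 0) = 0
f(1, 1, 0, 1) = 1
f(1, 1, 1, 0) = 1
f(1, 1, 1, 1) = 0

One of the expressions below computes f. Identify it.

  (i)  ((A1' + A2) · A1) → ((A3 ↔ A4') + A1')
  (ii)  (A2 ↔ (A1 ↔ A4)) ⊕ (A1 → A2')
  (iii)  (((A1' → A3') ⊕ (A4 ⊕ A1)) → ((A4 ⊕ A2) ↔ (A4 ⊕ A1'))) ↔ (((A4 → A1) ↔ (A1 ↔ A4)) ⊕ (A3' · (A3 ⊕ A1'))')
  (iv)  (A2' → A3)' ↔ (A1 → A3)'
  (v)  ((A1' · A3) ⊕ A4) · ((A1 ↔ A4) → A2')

(ii) disagrees with f on (0,0,0,1) (formula → 0, table → 1); rule it out.
(iii) disagrees with f on (0,0,0,0) (formula → 0, table → 1); rule it out.
(iv) disagrees with f on (0,0,0,0) (formula → 0, table → 1); rule it out.
(v) disagrees with f on (0,0,0,0) (formula → 0, table → 1); rule it out.
That leaves (i). Evaluating it on every row reproduces the table of f exactly.

i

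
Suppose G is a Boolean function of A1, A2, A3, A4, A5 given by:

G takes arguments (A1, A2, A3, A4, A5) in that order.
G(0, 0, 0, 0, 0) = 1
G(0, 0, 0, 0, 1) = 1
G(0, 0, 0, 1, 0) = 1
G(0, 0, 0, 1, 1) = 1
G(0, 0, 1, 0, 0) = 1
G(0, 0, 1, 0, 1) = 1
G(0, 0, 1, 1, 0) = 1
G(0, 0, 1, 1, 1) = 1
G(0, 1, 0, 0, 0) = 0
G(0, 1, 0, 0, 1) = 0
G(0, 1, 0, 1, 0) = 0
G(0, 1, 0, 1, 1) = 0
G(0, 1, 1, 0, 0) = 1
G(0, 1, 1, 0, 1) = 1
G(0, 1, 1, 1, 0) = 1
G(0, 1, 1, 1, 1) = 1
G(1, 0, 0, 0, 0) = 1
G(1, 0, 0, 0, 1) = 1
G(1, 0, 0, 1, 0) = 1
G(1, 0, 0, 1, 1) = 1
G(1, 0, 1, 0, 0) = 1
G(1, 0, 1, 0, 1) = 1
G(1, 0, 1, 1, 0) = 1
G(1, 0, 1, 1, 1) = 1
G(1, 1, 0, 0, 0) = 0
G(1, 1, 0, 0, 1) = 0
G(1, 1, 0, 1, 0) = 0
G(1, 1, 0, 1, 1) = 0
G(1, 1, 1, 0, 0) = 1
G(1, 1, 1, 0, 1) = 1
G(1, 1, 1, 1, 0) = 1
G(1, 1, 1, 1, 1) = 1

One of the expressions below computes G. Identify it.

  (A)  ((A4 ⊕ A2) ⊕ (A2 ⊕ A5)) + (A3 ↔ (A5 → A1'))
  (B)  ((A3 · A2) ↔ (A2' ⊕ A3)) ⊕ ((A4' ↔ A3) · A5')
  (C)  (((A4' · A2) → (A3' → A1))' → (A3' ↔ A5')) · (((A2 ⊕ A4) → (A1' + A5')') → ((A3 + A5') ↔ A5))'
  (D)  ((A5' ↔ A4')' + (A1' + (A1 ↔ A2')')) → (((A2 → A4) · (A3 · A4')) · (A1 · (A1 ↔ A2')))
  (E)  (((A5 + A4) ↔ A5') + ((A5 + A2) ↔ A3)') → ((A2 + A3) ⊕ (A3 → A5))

(A) fails at (0,0,0,0,0): the formula yields 0, G is 1.
(B) fails at (0,0,0,0,0): the formula yields 0, G is 1.
(C) fails at (0,0,0,1,0): the formula yields 0, G is 1.
(D) fails at (0,0,0,0,0): the formula yields 0, G is 1.
That leaves (E). Evaluating it on every row reproduces the table of G exactly.

E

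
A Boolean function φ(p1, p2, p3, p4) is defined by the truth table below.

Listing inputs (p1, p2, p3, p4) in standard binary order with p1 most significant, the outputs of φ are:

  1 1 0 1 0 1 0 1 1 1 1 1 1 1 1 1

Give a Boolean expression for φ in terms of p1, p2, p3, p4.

φ(p1, p2, p3, p4) = ~(((((~p1 & ~p2) & p3) & ~p4) | (((~p1 & p2) & ~p3) & ~p4)) | (((~p1 & p2) & p3) & ~p4))

φ is 0 on only 3 rows — (0,0,1,0), (0,1,0,0), (0,1,1,0). Writing each as a minterm (¬p1·¬p2·p3·¬p4, ¬p1·p2·¬p3·¬p4, ¬p1·p2·p3·¬p4) and OR-ing them characterizes exactly where φ=0, so φ is the negation of that disjunction.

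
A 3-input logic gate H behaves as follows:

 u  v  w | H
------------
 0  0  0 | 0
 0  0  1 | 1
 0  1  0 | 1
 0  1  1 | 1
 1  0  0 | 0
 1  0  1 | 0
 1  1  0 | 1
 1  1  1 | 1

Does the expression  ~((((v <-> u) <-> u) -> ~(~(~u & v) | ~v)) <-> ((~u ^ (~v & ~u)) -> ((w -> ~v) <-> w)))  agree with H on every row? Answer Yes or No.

No

Evaluate ~((((v <-> u) <-> u) -> ~(~(~u & v) | ~v)) <-> ((~u ^ (~v & ~u)) -> ((w -> ~v) <-> w))) on each row and compare to H:
  u=0, v=0, w=0: formula gives 0, H = 0 ✓
  u=0, v=0, w=1: formula gives 0, but H = 1 ✗
A single disagreement suffices: at (0,0,1) they differ, so the formula does not compute H.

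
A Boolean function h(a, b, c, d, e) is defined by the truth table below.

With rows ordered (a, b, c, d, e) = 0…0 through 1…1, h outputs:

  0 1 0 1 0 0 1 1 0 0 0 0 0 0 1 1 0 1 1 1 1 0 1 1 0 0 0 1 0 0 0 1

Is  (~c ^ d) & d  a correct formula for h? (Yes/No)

Check the formula against h row by row:
  a=0, b=0, c=0, d=0, e=0: formula gives 0, h = 0 ✓
  a=0, b=0, c=0, d=0, e=1: formula gives 0, but h = 1 ✗
A single disagreement suffices: at (0,0,0,0,1) they differ, so the formula does not compute h.

No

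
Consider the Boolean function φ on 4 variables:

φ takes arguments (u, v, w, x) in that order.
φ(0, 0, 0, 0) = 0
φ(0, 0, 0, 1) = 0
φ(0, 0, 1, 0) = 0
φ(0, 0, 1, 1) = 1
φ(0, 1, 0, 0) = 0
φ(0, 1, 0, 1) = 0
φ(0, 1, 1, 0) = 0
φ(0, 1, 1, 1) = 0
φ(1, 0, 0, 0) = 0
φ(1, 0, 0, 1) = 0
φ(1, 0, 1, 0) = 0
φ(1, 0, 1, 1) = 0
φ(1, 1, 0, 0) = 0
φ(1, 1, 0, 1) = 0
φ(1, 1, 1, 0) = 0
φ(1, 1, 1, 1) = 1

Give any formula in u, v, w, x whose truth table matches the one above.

φ(u, v, w, x) = (((~u & ~v) & w) & x) | (((u & v) & w) & x)

The 1-rows are (0,0,1,1), (1,1,1,1). Each contributes one minterm — ¬u·¬v·w·x; u·v·w·x — and their disjunction is a sum-of-products form of φ.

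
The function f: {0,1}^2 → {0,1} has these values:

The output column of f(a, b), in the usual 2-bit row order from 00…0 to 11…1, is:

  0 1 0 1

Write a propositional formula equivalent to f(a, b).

The output simply equals b.

f(a, b) = b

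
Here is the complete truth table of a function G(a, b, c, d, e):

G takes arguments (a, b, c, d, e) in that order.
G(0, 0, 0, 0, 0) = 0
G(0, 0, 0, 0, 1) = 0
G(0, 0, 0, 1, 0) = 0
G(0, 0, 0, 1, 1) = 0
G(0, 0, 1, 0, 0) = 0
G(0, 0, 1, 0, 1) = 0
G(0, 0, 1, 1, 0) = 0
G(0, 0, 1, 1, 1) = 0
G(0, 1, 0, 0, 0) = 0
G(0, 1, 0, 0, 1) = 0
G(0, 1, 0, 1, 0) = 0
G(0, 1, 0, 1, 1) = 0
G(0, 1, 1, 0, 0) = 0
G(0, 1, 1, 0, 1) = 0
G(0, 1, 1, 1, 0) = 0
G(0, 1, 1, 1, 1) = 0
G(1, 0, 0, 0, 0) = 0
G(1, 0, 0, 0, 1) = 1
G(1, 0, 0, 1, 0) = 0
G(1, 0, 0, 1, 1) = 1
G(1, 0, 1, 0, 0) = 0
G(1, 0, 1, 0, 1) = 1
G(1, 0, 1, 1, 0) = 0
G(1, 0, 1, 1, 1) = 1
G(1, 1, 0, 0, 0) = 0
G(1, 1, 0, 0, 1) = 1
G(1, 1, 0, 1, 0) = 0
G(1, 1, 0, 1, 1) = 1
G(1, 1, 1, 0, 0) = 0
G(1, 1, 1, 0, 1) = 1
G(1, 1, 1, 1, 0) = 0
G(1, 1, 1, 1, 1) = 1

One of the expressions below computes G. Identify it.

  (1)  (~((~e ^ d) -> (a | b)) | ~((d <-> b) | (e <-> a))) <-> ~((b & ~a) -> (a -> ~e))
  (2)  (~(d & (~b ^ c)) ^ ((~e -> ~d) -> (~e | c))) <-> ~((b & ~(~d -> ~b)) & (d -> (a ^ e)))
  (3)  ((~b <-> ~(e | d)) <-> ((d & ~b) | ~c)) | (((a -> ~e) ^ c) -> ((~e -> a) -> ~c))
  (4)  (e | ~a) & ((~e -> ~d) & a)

4

(1): at (0,0,0,0,1) it gives 1, but G = 0 — eliminated.
(2): at (0,0,0,0,1) it gives 1, but G = 0 — eliminated.
(3): at (0,0,0,0,0) it gives 1, but G = 0 — eliminated.
(4) is the remaining candidate, and it agrees with G on all 32 inputs.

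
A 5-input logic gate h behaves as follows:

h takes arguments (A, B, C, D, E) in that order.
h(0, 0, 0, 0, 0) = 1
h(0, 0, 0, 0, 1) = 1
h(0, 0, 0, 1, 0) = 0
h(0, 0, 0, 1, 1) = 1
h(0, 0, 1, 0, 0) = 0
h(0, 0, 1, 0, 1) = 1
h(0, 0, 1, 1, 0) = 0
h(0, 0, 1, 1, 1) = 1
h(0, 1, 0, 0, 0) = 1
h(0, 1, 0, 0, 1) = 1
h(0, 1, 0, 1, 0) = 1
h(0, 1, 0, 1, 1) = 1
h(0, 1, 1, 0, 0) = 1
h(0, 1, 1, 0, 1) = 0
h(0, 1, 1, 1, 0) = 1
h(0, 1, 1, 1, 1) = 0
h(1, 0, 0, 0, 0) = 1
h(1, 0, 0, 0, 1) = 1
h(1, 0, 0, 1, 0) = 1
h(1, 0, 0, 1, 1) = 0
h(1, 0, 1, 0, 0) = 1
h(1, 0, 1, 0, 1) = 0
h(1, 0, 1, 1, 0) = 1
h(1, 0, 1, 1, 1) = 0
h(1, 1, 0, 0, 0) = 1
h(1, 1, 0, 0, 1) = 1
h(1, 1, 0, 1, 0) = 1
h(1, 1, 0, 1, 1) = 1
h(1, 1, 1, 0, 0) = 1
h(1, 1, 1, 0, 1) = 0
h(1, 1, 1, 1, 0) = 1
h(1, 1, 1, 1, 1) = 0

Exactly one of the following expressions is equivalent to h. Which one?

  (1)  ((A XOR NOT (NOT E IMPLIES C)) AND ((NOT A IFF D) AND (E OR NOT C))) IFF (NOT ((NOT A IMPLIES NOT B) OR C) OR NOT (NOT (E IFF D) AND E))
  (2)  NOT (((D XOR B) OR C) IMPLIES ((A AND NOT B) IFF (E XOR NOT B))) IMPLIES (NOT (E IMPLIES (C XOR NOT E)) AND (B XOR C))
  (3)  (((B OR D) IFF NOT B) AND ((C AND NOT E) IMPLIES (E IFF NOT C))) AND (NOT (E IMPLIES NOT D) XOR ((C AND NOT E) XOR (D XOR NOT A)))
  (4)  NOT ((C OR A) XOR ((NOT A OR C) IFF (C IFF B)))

2

(1) fails at (0,0,0,0,0): the formula yields 0, h is 1.
(3) fails at (0,0,0,0,0): the formula yields 0, h is 1.
(4) fails at (0,0,0,0,0): the formula yields 0, h is 1.
That leaves (2). Evaluating it on every row reproduces the table of h exactly.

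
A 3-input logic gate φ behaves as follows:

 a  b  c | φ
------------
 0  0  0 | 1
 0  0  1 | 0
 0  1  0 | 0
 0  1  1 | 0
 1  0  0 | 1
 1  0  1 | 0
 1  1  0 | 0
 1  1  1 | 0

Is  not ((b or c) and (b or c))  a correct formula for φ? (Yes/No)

Check the formula against φ row by row:
  a=0, b=0, c=0: formula gives 1, φ = 1 ✓
  a=0, b=0, c=1: formula gives 0, φ = 0 ✓
  a=0, b=1, c=0: formula gives 0, φ = 0 ✓
  a=0, b=1, c=1: formula gives 0, φ = 0 ✓
  a=1, b=0, c=0: formula gives 1, φ = 1 ✓
  … (the remaining 3 rows also agree.)
Every row agrees, so the formula is equivalent.

Yes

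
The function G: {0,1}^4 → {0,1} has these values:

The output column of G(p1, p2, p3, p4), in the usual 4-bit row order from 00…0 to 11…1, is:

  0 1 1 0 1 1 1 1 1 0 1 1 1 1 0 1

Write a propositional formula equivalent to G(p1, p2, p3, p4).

G(p1, p2, p3, p4) = ((((((p1' · p2') · p3') · p4') + (((p1' · p2') · p3) · p4)) + (((p1 · p2') · p3') · p4)) + (((p1 · p2) · p3) · p4'))'

There are just 4 zero rows: (0,0,0,0), (0,0,1,1), (1,0,0,1), (1,1,1,0). Their minterms are ¬p1·¬p2·¬p3·¬p4, ¬p1·¬p2·p3·p4, p1·¬p2·¬p3·p4, p1·p2·p3·¬p4; the OR of those covers precisely the 0-outputs, and negating it yields G.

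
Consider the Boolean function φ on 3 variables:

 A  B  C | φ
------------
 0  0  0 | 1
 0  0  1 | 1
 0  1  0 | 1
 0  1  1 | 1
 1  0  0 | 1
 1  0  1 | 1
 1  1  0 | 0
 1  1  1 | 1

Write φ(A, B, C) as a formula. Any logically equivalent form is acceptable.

Only row (1,1,0) gives 0. So φ is 1 everywhere except there — the complement of the minterm A·B·¬C.

φ(A, B, C) = ((A · B) · C')'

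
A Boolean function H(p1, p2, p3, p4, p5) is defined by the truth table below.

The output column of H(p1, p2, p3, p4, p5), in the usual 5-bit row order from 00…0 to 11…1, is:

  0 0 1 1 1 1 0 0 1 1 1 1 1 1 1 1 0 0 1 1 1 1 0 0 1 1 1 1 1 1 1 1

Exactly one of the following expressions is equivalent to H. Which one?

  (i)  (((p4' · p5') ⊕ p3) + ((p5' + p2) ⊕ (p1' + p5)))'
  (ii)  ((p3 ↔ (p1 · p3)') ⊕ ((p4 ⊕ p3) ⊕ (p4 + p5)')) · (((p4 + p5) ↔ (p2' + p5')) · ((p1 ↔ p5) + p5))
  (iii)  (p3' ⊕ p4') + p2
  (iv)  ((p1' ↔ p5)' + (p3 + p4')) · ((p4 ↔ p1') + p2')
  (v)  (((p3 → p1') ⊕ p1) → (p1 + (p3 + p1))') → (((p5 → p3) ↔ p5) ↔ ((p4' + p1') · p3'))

(i) fails at (0,0,0,1,1): the formula yields 0, H is 1.
(ii) fails at (0,0,1,0,0): the formula yields 0, H is 1.
(iv) fails at (0,0,0,0,0): the formula yields 1, H is 0.
(v) fails at (0,0,0,1,0): the formula yields 0, H is 1.
Only (iii) survives; checking it on all 32 rows confirms it matches H.

iii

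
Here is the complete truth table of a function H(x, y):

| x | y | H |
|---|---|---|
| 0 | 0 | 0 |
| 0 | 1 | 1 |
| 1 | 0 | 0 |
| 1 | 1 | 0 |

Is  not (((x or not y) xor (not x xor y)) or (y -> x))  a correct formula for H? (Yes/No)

Check the formula against H row by row:
  x=0, y=0: formula gives 0, H = 0 ✓
  x=0, y=1: formula gives 1, H = 1 ✓
  x=1, y=0: formula gives 0, H = 0 ✓
  x=1, y=1: formula gives 0, H = 0 ✓
No disagreement on any input; they are logically equivalent.

Yes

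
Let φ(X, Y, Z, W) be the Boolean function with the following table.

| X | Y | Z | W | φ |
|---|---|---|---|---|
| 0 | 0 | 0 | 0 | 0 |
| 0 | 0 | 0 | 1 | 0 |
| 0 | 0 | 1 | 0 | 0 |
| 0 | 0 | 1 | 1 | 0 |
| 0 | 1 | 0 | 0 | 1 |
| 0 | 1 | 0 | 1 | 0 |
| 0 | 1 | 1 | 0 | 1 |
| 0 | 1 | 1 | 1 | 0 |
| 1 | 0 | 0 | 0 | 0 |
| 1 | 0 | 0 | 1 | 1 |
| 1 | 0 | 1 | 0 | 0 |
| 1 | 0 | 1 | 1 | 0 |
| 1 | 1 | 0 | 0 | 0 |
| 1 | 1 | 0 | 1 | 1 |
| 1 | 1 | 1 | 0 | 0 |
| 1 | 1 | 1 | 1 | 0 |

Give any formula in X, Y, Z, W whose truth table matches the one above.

φ(X, Y, Z, W) = (((((~X & Y) & ~Z) & ~W) | (((~X & Y) & Z) & ~W)) | (((X & ~Y) & ~Z) & W)) | (((X & Y) & ~Z) & W)

The 1-rows are (0,1,0,0), (0,1,1,0), (1,0,0,1), (1,1,0,1). Each contributes one minterm — ¬X·Y·¬Z·¬W; ¬X·Y·Z·¬W; X·¬Y·¬Z·W; X·Y·¬Z·W — and their disjunction is a sum-of-products form of φ.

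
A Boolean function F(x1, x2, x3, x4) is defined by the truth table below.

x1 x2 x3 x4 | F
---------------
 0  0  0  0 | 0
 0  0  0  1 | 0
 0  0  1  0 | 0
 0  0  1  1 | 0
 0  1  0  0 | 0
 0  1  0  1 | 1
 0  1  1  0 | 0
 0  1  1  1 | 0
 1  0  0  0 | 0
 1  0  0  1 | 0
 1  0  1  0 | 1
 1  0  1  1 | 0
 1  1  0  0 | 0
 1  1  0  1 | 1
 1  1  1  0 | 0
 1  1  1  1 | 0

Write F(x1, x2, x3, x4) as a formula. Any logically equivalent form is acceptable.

F(x1, x2, x3, x4) = ((((not x1 and x2) and not x3) and x4) or (((x1 and not x2) and x3) and not x4)) or (((x1 and x2) and not x3) and x4)

The 1-rows are (0,1,0,1), (1,0,1,0), (1,1,0,1). Each contributes one minterm — ¬x1·x2·¬x3·x4; x1·¬x2·x3·¬x4; x1·x2·¬x3·x4 — and their disjunction is a sum-of-products form of F.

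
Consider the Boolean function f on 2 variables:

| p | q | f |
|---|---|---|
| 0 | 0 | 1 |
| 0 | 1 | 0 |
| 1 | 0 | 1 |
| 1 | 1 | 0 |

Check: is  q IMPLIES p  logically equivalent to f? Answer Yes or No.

No

Evaluate q IMPLIES p on each row and compare to f:
  p=0, q=0: formula gives 1, f = 1 ✓
  p=0, q=1: formula gives 0, f = 0 ✓
  p=1, q=0: formula gives 1, f = 1 ✓
  p=1, q=1: formula gives 1, but f = 0 ✗
Row (1,1) is a counterexample, so the formula is not equivalent to f.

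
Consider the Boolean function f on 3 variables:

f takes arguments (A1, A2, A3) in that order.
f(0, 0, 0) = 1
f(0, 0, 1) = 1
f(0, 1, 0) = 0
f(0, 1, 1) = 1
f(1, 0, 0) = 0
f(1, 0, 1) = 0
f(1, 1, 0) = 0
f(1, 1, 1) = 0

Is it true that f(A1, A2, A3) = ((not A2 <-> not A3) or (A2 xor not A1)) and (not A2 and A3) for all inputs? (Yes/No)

Test each input against both f and the formula:
  A1=0, A2=0, A3=0: formula gives 0, but f = 1 ✗
A single disagreement suffices: at (0,0,0) they differ, so the formula does not compute f.

No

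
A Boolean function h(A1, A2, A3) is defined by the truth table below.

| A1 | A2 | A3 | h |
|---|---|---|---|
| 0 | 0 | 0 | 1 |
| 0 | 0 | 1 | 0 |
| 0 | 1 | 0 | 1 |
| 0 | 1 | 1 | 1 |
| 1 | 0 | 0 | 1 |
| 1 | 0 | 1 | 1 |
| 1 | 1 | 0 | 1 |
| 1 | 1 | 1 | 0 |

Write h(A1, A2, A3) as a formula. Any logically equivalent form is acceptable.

h(A1, A2, A3) = NOT (((NOT A1 AND NOT A2) AND A3) OR ((A1 AND A2) AND A3))

The 0-rows are (0,0,1), (1,1,1). Take each as a conjunction (¬A1·¬A2·A3, A1·A2·A3), form their disjunction, and complement — that gives a formula that is 1 everywhere h is.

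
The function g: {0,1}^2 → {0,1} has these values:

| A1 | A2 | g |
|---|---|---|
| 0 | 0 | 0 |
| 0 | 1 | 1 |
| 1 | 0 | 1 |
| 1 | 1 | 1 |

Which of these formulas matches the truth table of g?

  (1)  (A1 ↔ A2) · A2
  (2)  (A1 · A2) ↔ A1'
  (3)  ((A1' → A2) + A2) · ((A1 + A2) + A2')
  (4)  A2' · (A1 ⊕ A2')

3

(1) fails at (0,1): the formula yields 0, g is 1.
(2) fails at (0,1): the formula yields 0, g is 1.
(4) fails at (0,0): the formula yields 1, g is 0.
That leaves (3). Evaluating it on every row reproduces the table of g exactly.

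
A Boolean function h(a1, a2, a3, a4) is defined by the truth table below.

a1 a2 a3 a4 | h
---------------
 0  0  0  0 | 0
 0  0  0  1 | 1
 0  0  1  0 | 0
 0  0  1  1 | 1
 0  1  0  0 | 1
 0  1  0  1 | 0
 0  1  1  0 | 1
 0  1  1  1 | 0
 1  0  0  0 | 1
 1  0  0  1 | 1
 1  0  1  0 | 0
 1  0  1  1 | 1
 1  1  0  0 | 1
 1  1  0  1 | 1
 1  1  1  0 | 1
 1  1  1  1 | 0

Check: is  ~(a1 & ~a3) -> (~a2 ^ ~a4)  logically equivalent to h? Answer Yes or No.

Test each input against both h and the formula:
  a1=0, a2=0, a3=0, a4=0: formula gives 0, h = 0 ✓
  a1=0, a2=0, a3=0, a4=1: formula gives 1, h = 1 ✓
  a1=0, a2=0, a3=1, a4=0: formula gives 0, h = 0 ✓
  a1=0, a2=0, a3=1, a4=1: formula gives 1, h = 1 ✓
  … (the remaining 12 rows also agree.)
All 16 rows match — the expression computes h exactly.

Yes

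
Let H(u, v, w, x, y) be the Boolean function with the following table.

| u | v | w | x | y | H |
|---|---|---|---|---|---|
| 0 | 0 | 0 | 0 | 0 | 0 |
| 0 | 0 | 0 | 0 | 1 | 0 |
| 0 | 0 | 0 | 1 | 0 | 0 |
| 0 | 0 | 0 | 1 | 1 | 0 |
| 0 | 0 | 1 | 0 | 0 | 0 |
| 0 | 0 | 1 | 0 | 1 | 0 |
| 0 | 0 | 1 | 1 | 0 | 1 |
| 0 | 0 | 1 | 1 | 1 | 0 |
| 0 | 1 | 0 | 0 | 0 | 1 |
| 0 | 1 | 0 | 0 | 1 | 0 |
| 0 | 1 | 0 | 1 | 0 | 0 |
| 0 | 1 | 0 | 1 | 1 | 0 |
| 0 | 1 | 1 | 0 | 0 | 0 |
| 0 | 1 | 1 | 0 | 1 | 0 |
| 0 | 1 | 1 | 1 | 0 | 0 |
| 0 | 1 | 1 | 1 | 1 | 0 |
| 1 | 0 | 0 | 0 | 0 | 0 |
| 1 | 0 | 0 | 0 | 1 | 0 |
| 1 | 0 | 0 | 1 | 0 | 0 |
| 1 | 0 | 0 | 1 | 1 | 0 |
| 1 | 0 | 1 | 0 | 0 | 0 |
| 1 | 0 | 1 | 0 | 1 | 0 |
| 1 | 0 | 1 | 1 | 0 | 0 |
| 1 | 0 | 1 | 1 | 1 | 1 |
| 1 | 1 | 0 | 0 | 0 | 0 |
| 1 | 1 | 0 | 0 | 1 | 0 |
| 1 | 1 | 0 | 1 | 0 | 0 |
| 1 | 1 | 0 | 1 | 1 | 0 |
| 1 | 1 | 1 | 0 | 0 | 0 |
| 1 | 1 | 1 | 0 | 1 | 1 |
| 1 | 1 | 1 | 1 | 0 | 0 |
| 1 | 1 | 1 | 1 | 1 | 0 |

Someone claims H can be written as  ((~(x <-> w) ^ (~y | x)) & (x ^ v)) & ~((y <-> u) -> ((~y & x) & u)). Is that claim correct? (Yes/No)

Yes

Test each input against both H and the formula:
  u=0, v=0, w=0, x=0, y=0: formula gives 0, H = 0 ✓
  u=0, v=0, w=0, x=0, y=1: formula gives 0, H = 0 ✓
  u=0, v=0, w=0, x=1, y=0: formula gives 0, H = 0 ✓
  u=0, v=0, w=0, x=1, y=1: formula gives 0, H = 0 ✓
  …and likewise for the remaining 28 rows.
Every row agrees, so the formula is equivalent.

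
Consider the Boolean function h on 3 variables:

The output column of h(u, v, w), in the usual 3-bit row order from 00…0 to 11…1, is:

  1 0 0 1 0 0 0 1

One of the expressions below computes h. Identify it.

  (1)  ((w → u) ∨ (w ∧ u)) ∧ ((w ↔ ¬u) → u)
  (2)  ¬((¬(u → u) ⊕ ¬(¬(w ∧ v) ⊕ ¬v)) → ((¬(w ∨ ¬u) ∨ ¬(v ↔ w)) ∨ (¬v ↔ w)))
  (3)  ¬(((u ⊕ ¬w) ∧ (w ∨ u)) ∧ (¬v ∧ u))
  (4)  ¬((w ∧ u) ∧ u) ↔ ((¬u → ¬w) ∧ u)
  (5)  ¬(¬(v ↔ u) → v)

2

(1): at (0,1,0) it gives 1, but h = 0 — eliminated.
(3): at (0,0,1) it gives 1, but h = 0 — eliminated.
(4): at (0,0,0) it gives 0, but h = 1 — eliminated.
(5): at (0,0,0) it gives 0, but h = 1 — eliminated.
Only (2) survives; checking it on all 8 rows confirms it matches h.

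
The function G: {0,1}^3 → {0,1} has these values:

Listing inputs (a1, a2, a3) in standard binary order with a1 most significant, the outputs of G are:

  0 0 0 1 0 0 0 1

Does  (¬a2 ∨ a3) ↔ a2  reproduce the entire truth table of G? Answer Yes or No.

Evaluate (¬a2 ∨ a3) ↔ a2 on each row and compare to G:
  a1=0, a2=0, a3=0: formula gives 0, G = 0 ✓
  a1=0, a2=0, a3=1: formula gives 0, G = 0 ✓
  a1=0, a2=1, a3=0: formula gives 0, G = 0 ✓
  a1=0, a2=1, a3=1: formula gives 1, G = 1 ✓
  a1=1, a2=0, a3=0: formula gives 0, G = 0 ✓
  … (the remaining 3 rows also agree.)
All 8 rows match — the expression computes G exactly.

Yes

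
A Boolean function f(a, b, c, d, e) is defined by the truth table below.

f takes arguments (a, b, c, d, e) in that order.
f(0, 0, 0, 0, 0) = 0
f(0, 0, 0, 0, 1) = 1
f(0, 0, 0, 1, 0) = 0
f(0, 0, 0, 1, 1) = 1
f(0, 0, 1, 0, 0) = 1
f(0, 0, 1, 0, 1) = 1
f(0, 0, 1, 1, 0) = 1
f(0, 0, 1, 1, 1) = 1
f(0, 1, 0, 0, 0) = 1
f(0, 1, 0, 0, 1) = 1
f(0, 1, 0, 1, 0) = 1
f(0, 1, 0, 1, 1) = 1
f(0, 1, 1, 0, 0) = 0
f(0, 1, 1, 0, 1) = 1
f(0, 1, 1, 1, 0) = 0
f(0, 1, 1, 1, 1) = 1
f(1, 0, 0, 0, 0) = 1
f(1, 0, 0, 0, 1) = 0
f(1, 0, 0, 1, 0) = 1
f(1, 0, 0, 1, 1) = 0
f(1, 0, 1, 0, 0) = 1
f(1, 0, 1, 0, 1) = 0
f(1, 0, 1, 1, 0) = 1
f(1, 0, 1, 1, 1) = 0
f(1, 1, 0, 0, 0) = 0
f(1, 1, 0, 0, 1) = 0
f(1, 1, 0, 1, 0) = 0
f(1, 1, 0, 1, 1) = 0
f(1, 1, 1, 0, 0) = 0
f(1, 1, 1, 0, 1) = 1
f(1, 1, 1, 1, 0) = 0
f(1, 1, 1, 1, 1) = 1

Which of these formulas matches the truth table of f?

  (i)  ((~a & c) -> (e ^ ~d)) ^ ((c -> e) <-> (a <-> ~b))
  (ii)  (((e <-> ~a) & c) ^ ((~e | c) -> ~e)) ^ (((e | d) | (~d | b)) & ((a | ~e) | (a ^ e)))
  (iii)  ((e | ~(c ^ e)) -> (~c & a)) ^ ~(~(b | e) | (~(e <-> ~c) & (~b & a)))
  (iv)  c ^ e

iii

(i) disagrees with f on (0,0,0,0,0) (formula → 1, table → 0); rule it out.
(ii) disagrees with f on (0,0,0,0,1) (formula → 0, table → 1); rule it out.
(iv) disagrees with f on (0,0,1,0,1) (formula → 0, table → 1); rule it out.
(iii) is the remaining candidate, and it agrees with f on all 32 inputs.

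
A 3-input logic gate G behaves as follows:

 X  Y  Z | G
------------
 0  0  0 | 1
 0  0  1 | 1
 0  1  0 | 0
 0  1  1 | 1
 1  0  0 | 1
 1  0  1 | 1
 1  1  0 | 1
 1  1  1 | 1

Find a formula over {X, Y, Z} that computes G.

G(X, Y, Z) = not ((not X and Y) and not Z)

G is 0 on exactly one input, (0,1,0), whose minterm is ¬X·Y·¬Z. So G is the negation of that single conjunction.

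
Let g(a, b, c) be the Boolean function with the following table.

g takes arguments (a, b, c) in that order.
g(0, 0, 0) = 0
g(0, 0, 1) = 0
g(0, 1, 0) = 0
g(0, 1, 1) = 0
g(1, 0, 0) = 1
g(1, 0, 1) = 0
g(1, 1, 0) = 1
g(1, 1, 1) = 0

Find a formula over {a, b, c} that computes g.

g(a, b, c) = ((a · b') · c') + ((a · b) · c')

g=1 on 2 inputs: (1,0,0), (1,1,0). Reading each as a conjunction of literals (a·¬b·¬c, a·b·¬c) and taking the OR gives the canonical DNF.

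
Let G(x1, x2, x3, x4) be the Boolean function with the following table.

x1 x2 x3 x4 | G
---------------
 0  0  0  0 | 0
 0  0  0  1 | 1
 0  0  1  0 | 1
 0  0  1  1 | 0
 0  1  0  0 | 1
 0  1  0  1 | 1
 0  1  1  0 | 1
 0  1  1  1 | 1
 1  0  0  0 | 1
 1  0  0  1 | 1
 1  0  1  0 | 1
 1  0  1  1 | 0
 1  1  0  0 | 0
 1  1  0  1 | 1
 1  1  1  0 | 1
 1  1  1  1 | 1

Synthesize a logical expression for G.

There are just 4 zero rows: (0,0,0,0), (0,0,1,1), (1,0,1,1), (1,1,0,0). Their minterms are ¬x1·¬x2·¬x3·¬x4, ¬x1·¬x2·x3·x4, x1·¬x2·x3·x4, x1·x2·¬x3·¬x4; the OR of those covers precisely the 0-outputs, and negating it yields G.

G(x1, x2, x3, x4) = not ((((((not x1 and not x2) and not x3) and not x4) or (((not x1 and not x2) and x3) and x4)) or (((x1 and not x2) and x3) and x4)) or (((x1 and x2) and not x3) and not x4))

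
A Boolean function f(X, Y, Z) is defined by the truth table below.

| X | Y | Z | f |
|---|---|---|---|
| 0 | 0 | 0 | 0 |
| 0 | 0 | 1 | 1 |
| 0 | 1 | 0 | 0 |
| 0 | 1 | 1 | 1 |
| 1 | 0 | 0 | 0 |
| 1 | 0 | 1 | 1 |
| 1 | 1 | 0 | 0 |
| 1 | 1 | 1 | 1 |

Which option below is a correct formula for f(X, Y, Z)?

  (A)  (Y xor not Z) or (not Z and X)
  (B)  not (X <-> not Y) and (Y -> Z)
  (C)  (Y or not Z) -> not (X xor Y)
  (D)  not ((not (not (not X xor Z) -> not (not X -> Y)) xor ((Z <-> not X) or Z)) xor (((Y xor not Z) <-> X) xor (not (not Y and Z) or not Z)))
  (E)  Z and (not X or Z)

E

(A): at (0,0,0) it gives 1, but f = 0 — eliminated.
(B): at (0,0,0) it gives 1, but f = 0 — eliminated.
(C): at (0,0,0) it gives 1, but f = 0 — eliminated.
(D): at (0,1,0) it gives 1, but f = 0 — eliminated.
(E) is the remaining candidate, and it agrees with f on all 8 inputs.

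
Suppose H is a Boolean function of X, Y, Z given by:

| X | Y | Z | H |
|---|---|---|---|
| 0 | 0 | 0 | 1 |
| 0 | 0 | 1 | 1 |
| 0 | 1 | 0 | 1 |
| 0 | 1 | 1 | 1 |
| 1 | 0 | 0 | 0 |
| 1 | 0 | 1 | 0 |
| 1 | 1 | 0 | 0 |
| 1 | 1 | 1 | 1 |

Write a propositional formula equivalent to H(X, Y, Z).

The 0-rows are (1,0,0), (1,0,1), (1,1,0). Take each as a conjunction (X·¬Y·¬Z, X·¬Y·Z, X·Y·¬Z), form their disjunction, and complement — that gives a formula that is 1 everywhere H is.

H(X, Y, Z) = ~((((X & ~Y) & ~Z) | ((X & ~Y) & Z)) | ((X & Y) & ~Z))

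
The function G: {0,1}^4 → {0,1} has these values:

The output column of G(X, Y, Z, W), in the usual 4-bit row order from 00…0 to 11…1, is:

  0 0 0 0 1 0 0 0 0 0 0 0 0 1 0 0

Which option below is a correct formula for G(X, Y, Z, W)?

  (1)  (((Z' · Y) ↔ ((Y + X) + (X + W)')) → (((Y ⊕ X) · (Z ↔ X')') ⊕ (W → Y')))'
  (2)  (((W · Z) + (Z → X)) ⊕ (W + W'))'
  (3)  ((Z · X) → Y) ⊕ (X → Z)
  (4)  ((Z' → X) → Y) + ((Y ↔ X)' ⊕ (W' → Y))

1

(2): at (0,0,0,0) it gives 1, but G = 0 — eliminated.
(3): at (0,1,0,0) it gives 0, but G = 1 — eliminated.
(4): at (0,0,0,0) it gives 1, but G = 0 — eliminated.
That leaves (1). Evaluating it on every row reproduces the table of G exactly.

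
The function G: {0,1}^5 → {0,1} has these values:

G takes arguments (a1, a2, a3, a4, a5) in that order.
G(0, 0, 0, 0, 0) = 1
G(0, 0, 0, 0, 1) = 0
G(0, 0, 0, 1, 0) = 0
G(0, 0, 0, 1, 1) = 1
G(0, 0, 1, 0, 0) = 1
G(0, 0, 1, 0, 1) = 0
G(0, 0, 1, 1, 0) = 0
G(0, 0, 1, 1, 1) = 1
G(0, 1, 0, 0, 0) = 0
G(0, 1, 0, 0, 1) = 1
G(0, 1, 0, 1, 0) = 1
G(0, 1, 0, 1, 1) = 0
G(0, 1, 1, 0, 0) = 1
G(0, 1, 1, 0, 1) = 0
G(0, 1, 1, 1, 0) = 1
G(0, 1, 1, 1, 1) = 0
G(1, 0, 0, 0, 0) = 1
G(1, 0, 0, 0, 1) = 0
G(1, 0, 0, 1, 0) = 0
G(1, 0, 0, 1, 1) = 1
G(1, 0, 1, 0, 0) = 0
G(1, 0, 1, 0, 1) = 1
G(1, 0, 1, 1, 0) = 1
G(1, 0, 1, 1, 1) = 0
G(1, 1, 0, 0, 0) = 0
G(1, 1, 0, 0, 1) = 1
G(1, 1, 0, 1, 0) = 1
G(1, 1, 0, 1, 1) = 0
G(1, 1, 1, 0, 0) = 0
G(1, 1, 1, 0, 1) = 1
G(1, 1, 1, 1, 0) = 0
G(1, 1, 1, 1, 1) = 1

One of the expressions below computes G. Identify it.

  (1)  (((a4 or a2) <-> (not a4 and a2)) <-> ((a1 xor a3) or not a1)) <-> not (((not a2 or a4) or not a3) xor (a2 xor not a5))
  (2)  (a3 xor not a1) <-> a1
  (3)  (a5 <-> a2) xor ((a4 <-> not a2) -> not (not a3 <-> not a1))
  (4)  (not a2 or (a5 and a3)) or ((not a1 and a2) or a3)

(2) disagrees with G on (0,0,0,0,0) (formula → 0, table → 1); rule it out.
(3) disagrees with G on (0,0,0,0,0) (formula → 0, table → 1); rule it out.
(4) disagrees with G on (0,0,0,0,1) (formula → 1, table → 0); rule it out.
That leaves (1). Evaluating it on every row reproduces the table of G exactly.

1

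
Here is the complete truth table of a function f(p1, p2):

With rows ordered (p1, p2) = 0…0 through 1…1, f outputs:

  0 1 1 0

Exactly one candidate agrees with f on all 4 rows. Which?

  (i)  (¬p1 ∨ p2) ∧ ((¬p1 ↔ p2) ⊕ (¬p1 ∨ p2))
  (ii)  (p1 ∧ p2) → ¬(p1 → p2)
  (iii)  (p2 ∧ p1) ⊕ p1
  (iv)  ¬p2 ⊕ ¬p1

(i) disagrees with f on (0,0) (formula → 1, table → 0); rule it out.
(ii) disagrees with f on (0,0) (formula → 1, table → 0); rule it out.
(iii) disagrees with f on (0,1) (formula → 0, table → 1); rule it out.
Only (iv) survives; checking it on all 4 rows confirms it matches f.

iv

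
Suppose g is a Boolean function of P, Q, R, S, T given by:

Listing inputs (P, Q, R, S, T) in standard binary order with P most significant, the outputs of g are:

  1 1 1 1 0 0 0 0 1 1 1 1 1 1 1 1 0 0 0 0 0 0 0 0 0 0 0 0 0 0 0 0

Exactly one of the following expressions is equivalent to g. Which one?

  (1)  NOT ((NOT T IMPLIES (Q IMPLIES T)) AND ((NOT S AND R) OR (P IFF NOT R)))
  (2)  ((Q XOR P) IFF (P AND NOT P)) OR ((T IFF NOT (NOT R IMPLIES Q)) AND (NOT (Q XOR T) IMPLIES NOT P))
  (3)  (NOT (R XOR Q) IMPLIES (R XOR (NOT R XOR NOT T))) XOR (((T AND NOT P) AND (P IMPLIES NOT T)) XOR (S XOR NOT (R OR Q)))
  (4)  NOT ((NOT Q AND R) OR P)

4

(1) disagrees with g on (0,1,1,0,1) (formula → 0, table → 1); rule it out.
(2) disagrees with g on (0,0,1,0,0) (formula → 1, table → 0); rule it out.
(3) disagrees with g on (0,0,0,1,0) (formula → 0, table → 1); rule it out.
Only (4) survives; checking it on all 32 rows confirms it matches g.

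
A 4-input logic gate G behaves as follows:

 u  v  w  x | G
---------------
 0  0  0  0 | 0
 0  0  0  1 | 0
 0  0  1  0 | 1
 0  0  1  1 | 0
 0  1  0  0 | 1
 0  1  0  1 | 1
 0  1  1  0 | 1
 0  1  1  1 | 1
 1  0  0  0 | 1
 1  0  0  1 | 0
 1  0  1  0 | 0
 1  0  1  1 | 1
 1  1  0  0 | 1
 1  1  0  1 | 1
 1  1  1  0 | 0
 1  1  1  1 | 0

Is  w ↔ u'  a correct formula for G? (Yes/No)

No

Check the formula against G row by row:
  u=0, v=0, w=0, x=0: formula gives 0, G = 0 ✓
  u=0, v=0, w=0, x=1: formula gives 0, G = 0 ✓
  u=0, v=0, w=1, x=0: formula gives 1, G = 1 ✓
  u=0, v=0, w=1, x=1: formula gives 1, but G = 0 ✗
Since they disagree at (0,0,1,1), the expression is not a correct formula for G.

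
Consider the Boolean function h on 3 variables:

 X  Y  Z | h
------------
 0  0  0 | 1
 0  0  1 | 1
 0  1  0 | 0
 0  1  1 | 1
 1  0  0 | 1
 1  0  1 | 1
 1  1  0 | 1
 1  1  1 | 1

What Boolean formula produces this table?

h(X, Y, Z) = NOT ((NOT X AND Y) AND NOT Z)

h is 0 on exactly one input, (0,1,0), whose minterm is ¬X·Y·¬Z. So h is the negation of that single conjunction.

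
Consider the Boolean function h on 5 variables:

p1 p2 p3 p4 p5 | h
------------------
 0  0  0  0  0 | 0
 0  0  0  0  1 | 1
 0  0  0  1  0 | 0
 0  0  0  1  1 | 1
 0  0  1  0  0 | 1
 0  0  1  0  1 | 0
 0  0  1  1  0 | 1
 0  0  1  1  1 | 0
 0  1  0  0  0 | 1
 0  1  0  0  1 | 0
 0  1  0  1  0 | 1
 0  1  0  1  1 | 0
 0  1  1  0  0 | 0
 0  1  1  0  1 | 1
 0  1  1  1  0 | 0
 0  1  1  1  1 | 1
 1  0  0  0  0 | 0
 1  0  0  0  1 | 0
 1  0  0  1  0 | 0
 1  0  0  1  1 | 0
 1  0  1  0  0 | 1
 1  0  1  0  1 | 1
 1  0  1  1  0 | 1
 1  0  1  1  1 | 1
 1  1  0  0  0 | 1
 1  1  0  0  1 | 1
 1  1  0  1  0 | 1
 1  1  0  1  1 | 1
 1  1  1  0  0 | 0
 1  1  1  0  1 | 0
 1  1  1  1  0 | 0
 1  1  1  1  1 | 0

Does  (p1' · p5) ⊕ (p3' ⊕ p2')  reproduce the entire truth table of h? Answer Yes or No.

Evaluate (p1' · p5) ⊕ (p3' ⊕ p2') on each row and compare to h:
  p1=0, p2=0, p3=0, p4=0, p5=0: formula gives 0, h = 0 ✓
  p1=0, p2=0, p3=0, p4=0, p5=1: formula gives 1, h = 1 ✓
  p1=0, p2=0, p3=0, p4=1, p5=0: formula gives 0, h = 0 ✓
  p1=0, p2=0, p3=0, p4=1, p5=1: formula gives 1, h = 1 ✓
  … (the remaining 28 rows also agree.)
All 32 rows match — the expression computes h exactly.

Yes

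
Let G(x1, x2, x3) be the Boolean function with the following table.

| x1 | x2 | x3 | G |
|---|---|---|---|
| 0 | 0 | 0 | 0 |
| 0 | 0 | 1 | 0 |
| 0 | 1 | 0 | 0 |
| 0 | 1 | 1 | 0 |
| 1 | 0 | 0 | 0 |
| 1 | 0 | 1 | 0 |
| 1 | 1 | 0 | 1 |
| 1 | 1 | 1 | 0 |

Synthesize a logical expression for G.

G(x1, x2, x3) = (x1 AND x2) AND NOT x3

Only row (1,1,0) gives 1. That row's minterm x1·x2·¬x3 is G directly.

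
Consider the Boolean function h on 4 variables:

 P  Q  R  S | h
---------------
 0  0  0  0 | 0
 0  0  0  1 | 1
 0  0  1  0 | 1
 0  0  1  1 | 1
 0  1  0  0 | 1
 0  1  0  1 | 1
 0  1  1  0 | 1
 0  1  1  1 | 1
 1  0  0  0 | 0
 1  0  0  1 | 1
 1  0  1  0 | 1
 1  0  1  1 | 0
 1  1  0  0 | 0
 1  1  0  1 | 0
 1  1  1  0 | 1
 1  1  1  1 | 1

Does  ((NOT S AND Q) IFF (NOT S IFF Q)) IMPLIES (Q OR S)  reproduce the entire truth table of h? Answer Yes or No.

Evaluate ((NOT S AND Q) IFF (NOT S IFF Q)) IMPLIES (Q OR S) on each row and compare to h:
  P=0, Q=0, R=0, S=0: formula gives 0, h = 0 ✓
  P=0, Q=0, R=0, S=1: formula gives 1, h = 1 ✓
  P=0, Q=0, R=1, S=0: formula gives 0, but h = 1 ✗
Row (0,0,1,0) is a counterexample, so the formula is not equivalent to h.

No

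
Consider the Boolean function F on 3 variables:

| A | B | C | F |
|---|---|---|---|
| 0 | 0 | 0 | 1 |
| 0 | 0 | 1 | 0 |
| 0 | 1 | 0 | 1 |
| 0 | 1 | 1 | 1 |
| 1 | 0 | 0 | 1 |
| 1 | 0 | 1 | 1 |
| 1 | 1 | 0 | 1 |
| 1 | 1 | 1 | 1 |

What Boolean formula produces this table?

Only row (0,0,1) gives 0. So F is 1 everywhere except there — the complement of the minterm ¬A·¬B·C.

F(A, B, C) = ((A' · B') · C)'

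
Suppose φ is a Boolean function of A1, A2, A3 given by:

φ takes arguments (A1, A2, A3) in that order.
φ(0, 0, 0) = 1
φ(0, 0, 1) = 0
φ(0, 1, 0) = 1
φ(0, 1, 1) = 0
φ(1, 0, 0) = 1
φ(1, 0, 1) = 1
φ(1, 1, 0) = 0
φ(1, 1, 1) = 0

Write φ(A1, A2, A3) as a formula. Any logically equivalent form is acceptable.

Collect the rows where φ=1 — (0,0,0), (0,1,0), (1,0,0), (1,0,1) — and write one minterm per row: ¬A1·¬A2·¬A3, ¬A1·A2·¬A3, A1·¬A2·¬A3, A1·¬A2·A3. Their union (logical OR) reproduces the table exactly.

φ(A1, A2, A3) = ((((A1' · A2') · A3') + ((A1' · A2) · A3')) + ((A1 · A2') · A3')) + ((A1 · A2') · A3)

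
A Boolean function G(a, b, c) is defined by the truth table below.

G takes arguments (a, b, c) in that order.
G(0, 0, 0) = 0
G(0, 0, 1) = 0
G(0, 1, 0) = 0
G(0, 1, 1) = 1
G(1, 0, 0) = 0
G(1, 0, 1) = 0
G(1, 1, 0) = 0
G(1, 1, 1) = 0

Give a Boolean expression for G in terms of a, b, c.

G(a, b, c) = (a' · b) · c

G is 1 on exactly one input, (0,1,1), whose minterm is ¬a·b·c. So G is just that conjunction.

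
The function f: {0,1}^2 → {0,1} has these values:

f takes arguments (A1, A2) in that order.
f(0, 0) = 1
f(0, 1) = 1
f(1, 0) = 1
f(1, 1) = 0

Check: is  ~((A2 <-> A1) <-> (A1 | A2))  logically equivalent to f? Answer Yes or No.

Check the formula against f row by row:
  A1=0, A2=0: formula gives 1, f = 1 ✓
  A1=0, A2=1: formula gives 1, f = 1 ✓
  A1=1, A2=0: formula gives 1, f = 1 ✓
  A1=1, A2=1: formula gives 0, f = 0 ✓
No disagreement on any input; they are logically equivalent.

Yes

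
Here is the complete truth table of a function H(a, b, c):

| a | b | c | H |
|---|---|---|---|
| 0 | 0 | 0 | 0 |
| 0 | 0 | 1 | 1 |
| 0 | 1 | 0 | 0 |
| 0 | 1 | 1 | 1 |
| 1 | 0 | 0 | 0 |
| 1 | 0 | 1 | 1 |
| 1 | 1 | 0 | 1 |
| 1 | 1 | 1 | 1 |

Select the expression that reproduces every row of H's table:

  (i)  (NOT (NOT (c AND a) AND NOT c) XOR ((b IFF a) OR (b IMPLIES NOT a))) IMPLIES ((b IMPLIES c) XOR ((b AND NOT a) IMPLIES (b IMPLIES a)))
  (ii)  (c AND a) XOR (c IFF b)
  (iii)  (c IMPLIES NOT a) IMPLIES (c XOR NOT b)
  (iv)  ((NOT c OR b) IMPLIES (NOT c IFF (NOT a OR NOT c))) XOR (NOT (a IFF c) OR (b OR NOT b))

i

(ii) fails at (0,0,0): the formula yields 1, H is 0.
(iii) fails at (0,0,0): the formula yields 1, H is 0.
(iv) fails at (0,0,1): the formula yields 0, H is 1.
Only (i) survives; checking it on all 8 rows confirms it matches H.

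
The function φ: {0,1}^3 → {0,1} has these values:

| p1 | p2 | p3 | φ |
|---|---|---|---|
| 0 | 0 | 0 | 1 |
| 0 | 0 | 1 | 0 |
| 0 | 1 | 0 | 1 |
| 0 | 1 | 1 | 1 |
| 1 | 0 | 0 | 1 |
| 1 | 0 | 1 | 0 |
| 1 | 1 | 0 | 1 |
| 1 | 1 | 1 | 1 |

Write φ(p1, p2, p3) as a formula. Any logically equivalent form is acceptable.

φ(p1, p2, p3) = not (((not p1 and not p2) and p3) or ((p1 and not p2) and p3))

There are just 2 zero rows: (0,0,1), (1,0,1). Their minterms are ¬p1·¬p2·p3, p1·¬p2·p3; the OR of those covers precisely the 0-outputs, and negating it yields φ.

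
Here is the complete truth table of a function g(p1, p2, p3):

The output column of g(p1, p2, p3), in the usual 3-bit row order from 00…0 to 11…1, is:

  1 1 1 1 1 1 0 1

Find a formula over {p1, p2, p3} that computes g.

g(p1, p2, p3) = ((p1 · p2) · p3')'

g is 0 on exactly one input, (1,1,0), whose minterm is p1·p2·¬p3. So g is the negation of that single conjunction.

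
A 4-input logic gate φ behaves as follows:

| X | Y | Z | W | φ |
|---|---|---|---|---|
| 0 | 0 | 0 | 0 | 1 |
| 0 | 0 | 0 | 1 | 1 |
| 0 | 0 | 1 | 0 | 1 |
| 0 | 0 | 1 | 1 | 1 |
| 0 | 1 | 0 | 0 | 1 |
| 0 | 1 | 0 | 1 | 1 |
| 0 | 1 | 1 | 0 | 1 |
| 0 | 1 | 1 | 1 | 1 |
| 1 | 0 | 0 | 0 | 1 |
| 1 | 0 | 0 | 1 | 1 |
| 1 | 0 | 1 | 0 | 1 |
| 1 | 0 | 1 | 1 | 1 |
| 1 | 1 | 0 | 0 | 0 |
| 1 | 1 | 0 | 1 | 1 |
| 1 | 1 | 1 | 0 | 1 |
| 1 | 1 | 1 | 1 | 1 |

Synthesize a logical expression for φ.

Only row (1,1,0,0) gives 0. So φ is 1 everywhere except there — the complement of the minterm X·Y·¬Z·¬W.

φ(X, Y, Z, W) = NOT (((X AND Y) AND NOT Z) AND NOT W)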